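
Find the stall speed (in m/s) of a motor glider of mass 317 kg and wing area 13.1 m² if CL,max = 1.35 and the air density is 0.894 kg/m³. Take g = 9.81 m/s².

V_stall = 19.8 m/s

Weight W = mg = 317 × 9.81 = 3110 N.
From L = ½ρV²S·CL,max = W: V_stall = √(2W/(ρSCL,max)) = √(2·3110/(0.894·13.1·1.35))
V_stall = √393.4 = 19.8 m/s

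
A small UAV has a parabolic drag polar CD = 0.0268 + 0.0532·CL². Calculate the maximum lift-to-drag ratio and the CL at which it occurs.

For CD = CD0 + K·CL², (L/D)max occurs at CL* = √(CD0/K) and equals 1/(2√(K·CD0)).
(L/D)max = 1/(2√(0.0532 × 0.0268)) = 1/(2 × 0.03776) = 13.2
CL* = √(0.0268/0.0532) = 0.71

(L/D)max = 13.2, at CL = 0.71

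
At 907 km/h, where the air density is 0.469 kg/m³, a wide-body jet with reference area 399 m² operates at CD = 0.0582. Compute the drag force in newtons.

D = 3.46×10^5 N

Convert speed: v = 907 km/h ÷ 3.6 = 251.9 m/s.
Dynamic pressure q = ½ρv² = ½ × 0.469 × 251.9² = 14890 Pa.
D = q·S·CD = 14890 × 399 × 0.0582 = 3.46×10^5 N ≈ 346 kN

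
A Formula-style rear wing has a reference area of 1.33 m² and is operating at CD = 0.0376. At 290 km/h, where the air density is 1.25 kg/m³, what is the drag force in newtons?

Convert speed: v = 290 km/h ÷ 3.6 = 80.56 m/s.
Dynamic pressure q = ½ρv² = ½ × 1.25 × 80.56² = 4056 Pa.
D = q·S·CD = 4056 × 1.33 × 0.0376 = 203 N

D = 203 N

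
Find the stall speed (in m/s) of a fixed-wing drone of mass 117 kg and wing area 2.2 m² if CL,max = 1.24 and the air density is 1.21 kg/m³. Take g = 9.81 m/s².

At stall, lift equals weight: L = W = m·g = 117 × 9.81 = 1148 N.
V_stall = √(2W/(ρ·S·CL,max)) = √(2 × 1148 / (1.21 × 2.2 × 1.24))
V_stall = √695.4 = 26.4 m/s

V_stall = 26.4 m/s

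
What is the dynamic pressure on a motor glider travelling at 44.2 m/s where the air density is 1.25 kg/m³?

q = ½ρv² = ½ × 1.25 × 44.2² = 1220 Pa

q = 1220 Pa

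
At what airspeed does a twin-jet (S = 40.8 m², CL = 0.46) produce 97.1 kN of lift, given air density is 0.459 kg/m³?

L = ½ρv²S·CL ⇒ v = √(2L/(ρ·S·CL))
v = √(2 × 97100 / (0.459 × 40.8 × 0.46)) = √22540 = 150 m/s

v = 150 m/s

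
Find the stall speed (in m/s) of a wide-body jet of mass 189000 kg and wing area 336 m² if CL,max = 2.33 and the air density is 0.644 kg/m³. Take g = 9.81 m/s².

V_stall = 85.8 m/s

Stall occurs when L = W at CL,max. W = mg = 189000 × 9.81 = 1.854×10^6 N.
V_stall = √(2W/(ρ·S·CL,max)) = √(2 × 1.854×10^6 / (0.644 × 336 × 2.33))
V_stall = √7355 = 85.8 m/s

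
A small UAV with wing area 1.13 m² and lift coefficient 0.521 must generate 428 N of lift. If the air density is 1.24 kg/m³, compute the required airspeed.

L = ½ρv²S·CL ⇒ v = √(2L/(ρ·S·CL))
v = √(2 × 428 / (1.24 × 1.13 × 0.521)) = √1173 = 34.2 m/s

v = 34.2 m/s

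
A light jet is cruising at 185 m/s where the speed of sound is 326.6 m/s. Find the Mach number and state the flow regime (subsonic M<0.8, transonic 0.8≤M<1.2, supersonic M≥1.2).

M = v/a = 185 / 326.6 = 0.566
M = 0.566 → subsonic.

M = 0.566 (subsonic)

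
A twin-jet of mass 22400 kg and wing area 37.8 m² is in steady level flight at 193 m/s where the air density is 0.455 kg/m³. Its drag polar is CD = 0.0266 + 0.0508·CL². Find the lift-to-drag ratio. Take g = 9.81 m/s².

L/D = 13.6

Level flight ⇒ L = W = m·g = 22400 × 9.81 = 2.1974×10^5 N.
q = ½ρv² = ½ × 0.455 × 193² = 8474 Pa.
CL = W/(q·S) = 2.1974×10^5 / (8474 × 37.8) = 0.686.
CD = 0.0266 + 0.0508 × 0.686² = 0.05051.
L/D = CL/CD = 0.686 / 0.05051 = 13.6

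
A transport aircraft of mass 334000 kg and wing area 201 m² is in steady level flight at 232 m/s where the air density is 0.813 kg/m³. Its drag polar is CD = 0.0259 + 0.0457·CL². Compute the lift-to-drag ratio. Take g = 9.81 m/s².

Weight W = mg = 334000 × 9.81 = 3.2765×10^6 N; in level flight L = W.
q = ½ρv² = ½ × 0.813 × 232² = 21880 Pa.
CL = 2W/(ρv²S) = 2×3.2765×10^6/(0.813×232²×201) = 0.745.
CD = 0.0259 + 0.0457 × 0.745² = 0.05127.
L/D = CL/CD = 0.745 / 0.05127 = 14.5

L/D = 14.5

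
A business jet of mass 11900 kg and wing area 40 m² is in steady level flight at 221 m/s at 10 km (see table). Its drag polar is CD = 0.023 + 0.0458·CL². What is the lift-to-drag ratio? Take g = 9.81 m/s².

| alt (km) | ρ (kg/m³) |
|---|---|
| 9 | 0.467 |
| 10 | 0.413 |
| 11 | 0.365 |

L/D = 10.8

At 10 km, from the table: ρ = 0.413 kg/m³.
Weight W = mg = 11900 × 9.81 = 1.1674×10^5 N; in level flight L = W.
q = ½ρv² = ½ × 0.413 × 221² = 10090 Pa.
CL = W/(q·S) = 1.1674×10^5 / (10090 × 40) = 0.2894.
CD = 0.023 + 0.0458 × 0.2894² = 0.02684.
L/D = CL/CD = 0.2894 / 0.02684 = 10.8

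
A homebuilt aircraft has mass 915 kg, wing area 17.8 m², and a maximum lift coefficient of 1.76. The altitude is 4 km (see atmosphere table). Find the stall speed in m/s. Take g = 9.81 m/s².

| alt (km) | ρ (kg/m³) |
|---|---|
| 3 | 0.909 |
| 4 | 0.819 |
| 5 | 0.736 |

At 4 km, from the table: ρ = 0.819 kg/m³.
At stall, lift equals weight: L = W = m·g = 915 × 9.81 = 8976 N.
V_stall = √(2W/(ρ·S·CL,max)) = √(2 × 8976 / (0.819 × 17.8 × 1.76))
V_stall = √699.7 = 26.5 m/s

V_stall = 26.5 m/s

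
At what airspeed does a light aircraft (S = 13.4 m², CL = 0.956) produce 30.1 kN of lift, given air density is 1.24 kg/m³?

v = 61.6 m/s

L = ½ρv²S·CL ⇒ v = √(2L/(ρ·S·CL))
v = √(2 × 30100 / (1.24 × 13.4 × 0.956)) = √3790 = 61.6 m/s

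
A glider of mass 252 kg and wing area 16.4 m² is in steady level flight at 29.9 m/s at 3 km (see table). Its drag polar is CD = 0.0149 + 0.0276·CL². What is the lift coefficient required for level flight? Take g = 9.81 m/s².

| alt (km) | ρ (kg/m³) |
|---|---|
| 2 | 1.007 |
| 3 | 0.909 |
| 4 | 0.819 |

At 3 km, from the table: ρ = 0.909 kg/m³.
Weight W = mg = 252 × 9.81 = 2472.1 N; in level flight L = W.
q = ½ρv² = ½ × 0.909 × 29.9² = 406.3 Pa.
CL = 2W/(ρv²S) = 2×2472.1/(0.909×29.9²×16.4) = 0.371.

CL = 0.371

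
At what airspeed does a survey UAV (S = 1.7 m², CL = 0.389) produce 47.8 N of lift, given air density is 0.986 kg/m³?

v = 12.1 m/s

L = ½ρv²S·CL ⇒ v = √(2L/(ρ·S·CL))
v = √(2 × 47.8 / (0.986 × 1.7 × 0.389)) = √146.6 = 12.1 m/s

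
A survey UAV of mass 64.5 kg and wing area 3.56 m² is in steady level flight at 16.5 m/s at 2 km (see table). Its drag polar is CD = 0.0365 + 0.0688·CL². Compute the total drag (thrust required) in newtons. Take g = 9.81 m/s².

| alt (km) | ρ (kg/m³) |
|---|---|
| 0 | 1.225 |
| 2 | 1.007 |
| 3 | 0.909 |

At 2 km, from the table: ρ = 1.007 kg/m³.
Weight W = mg = 64.5 × 9.81 = 632.75 N; in level flight L = W.
Dynamic pressure q = 0.5 × 1.007 × 16.5² = 137.1 Pa.
CL = W/(q·S) = 632.75 / (137.1 × 3.56) = 1.297.
CD = 0.0365 + 0.0688 × 1.297² = 0.1522.
D = q·S·CD = 137.1 × 3.56 × 0.1522 = 74.26 N

D = 74.3 N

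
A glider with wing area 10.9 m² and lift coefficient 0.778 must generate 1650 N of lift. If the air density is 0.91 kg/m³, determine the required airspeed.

L = ½ρv²S·CL ⇒ v = √(2L/(ρ·S·CL))
v = √(2 × 1650 / (0.91 × 10.9 × 0.778)) = √427.6 = 20.7 m/s

v = 20.7 m/s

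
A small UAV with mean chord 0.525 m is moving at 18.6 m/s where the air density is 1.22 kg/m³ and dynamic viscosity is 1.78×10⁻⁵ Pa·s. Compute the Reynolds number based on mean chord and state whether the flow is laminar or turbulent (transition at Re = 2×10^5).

Re = 6.69×10^5 (turbulent)

Re = ρ·v·c/μ = 1.22 × 18.6 × 0.525 / (1.78×10⁻⁵) = 6.69×10^5
Since 6.69×10^5 > 2×10^5, the flow is turbulent.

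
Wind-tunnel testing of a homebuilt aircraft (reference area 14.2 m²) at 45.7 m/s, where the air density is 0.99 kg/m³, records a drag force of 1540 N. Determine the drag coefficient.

From D = ½ρv²S·CD, rearranging gives CD = 2D/(ρv²S).
CD = 2 × 1540 / (0.99 × 45.7² × 14.2) = 0.105

CD = 0.105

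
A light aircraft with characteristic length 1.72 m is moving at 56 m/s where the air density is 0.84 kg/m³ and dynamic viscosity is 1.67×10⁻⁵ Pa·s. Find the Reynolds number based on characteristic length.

Re = ρ·v·c/μ = 0.84 × 56 × 1.72 / (1.67×10⁻⁵) = 4.84×10^6

Re = 4.84×10^6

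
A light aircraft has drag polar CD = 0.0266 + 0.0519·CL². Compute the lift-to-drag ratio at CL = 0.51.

L/D = 12.7

CD = 0.0266 + 0.0519 × 0.51² = 0.0401
L/D = CL/CD = 0.51 / 0.0401 = 12.7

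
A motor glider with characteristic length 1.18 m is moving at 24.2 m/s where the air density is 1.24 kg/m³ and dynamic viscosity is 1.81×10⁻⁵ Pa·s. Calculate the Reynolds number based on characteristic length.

Re = 1.96×10^6

Re = ρ·v·c/μ = 1.24 × 24.2 × 1.18 / (1.81×10⁻⁵) = 1.96×10^6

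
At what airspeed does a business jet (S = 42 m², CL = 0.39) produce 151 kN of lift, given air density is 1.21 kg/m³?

v = 123 m/s

L = ½ρv²S·CL ⇒ v = √(2L/(ρ·S·CL))
v = √(2 × 1.51×10^5 / (1.21 × 42 × 0.39)) = √15240 = 123 m/s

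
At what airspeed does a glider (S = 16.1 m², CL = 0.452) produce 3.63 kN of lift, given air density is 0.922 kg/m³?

L = ½ρv²S·CL ⇒ v = √(2L/(ρ·S·CL))
v = √(2 × 3630 / (0.922 × 16.1 × 0.452)) = √1082 = 32.9 m/s

v = 32.9 m/s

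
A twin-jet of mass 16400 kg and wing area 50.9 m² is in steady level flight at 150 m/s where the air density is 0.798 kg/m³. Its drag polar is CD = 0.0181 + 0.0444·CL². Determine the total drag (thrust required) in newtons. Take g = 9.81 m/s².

D = 10800 N

Level flight ⇒ L = W = m·g = 16400 × 9.81 = 1.6088×10^5 N.
q = ½ρv² = ½ × 0.798 × 150² = 8978 Pa.
CL = 2W/(ρv²S) = 2×1.6088×10^5/(0.798×150²×50.9) = 0.3521.
CD = 0.0181 + 0.0444 × 0.3521² = 0.0236.
D = q·S·CD = 8978 × 50.9 × 0.0236 = 10790 N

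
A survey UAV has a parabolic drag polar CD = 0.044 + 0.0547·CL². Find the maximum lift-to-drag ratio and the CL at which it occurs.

(L/D)max = 10.2, at CL = 0.897

For CD = CD0 + K·CL², (L/D)max occurs at CL* = √(CD0/K) and equals 1/(2√(K·CD0)).
(L/D)max = 1/(2√(0.0547 × 0.044)) = 1/(2 × 0.04906) = 10.2
CL* = √(0.044/0.0547) = 0.897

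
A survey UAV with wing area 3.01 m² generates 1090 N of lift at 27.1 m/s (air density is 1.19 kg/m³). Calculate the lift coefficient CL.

From L = ½ρv²S·CL, rearranging gives CL = 2L/(ρv²S).
CL = 2 × 1090 / (1.19 × 27.1² × 3.01) = 0.829

CL = 0.829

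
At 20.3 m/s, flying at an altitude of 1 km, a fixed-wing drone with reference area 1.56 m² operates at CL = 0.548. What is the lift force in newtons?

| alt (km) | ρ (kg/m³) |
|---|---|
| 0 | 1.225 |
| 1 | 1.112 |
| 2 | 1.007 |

L = 196 N

At 1 km, from the table: ρ = 1.112 kg/m³.
L = ½ρv²S·CL = ½ × 1.112 × 20.3² × 1.56 × 0.548 = 196 N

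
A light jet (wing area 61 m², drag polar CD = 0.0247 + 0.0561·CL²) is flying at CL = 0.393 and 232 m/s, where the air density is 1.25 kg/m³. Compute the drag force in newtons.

CD = 0.0247 + 0.0561 × 0.393² = 0.03336
D = ½ρv²S·CD = ½ × 1.25 × 232² × 61 × 0.03336 = 68500 N

D = 68500 N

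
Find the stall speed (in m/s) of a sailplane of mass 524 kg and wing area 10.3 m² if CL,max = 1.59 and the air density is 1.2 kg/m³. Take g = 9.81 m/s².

V_stall = 22.9 m/s

Weight W = mg = 524 × 9.81 = 5140 N.
V_stall = √(2W/(ρ·S·CL,max)) = √(2 × 5140 / (1.2 × 10.3 × 1.59))
V_stall = √523.1 = 22.9 m/s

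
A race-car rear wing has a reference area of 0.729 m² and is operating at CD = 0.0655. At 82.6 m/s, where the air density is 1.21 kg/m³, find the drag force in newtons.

D = ½ρv²S·CD = ½ × 1.21 × 82.6² × 0.729 × 0.0655 = 197 N

D = 197 N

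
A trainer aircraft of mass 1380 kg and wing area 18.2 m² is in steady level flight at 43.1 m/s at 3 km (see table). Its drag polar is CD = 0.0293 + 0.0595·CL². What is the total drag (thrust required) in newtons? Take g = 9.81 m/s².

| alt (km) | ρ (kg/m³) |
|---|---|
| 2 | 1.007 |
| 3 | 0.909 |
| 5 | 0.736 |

At 3 km, from the table: ρ = 0.909 kg/m³.
Level flight ⇒ L = W = m·g = 1380 × 9.81 = 13538 N.
q = ½ρv² = ½ × 0.909 × 43.1² = 844.3 Pa.
CL = W/(q·S) = 13538 / (844.3 × 18.2) = 0.881.
CD = 0.0293 + 0.0595 × 0.881² = 0.07548.
D = q·S·CD = 844.3 × 18.2 × 0.07548 = 1160 N

D = 1160 N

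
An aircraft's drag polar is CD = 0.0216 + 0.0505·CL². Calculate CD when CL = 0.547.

CD = 0.0216 + 0.0505 × 0.547² = 0.0216 + 0.01511 = 0.0367

CD = 0.0367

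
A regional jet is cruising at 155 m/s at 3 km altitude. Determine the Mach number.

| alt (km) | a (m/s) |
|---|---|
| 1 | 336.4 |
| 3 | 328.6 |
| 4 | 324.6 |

At 3 km, from the table: a = 328.6 m/s.
M = v/a = 155 / 328.6 = 0.472

M = 0.472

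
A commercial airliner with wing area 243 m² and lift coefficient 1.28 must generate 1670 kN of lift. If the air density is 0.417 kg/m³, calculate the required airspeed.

v = 160 m/s

L = ½ρv²S·CL ⇒ v = √(2L/(ρ·S·CL))
v = √(2 × 1.67×10^6 / (0.417 × 243 × 1.28)) = √25750 = 160 m/s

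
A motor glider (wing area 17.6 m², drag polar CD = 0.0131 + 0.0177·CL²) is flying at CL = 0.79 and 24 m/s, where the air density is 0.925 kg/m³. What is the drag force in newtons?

D = 113 N

CD = 0.0131 + 0.0177 × 0.79² = 0.02415
D = ½ρv²S·CD = ½ × 0.925 × 24² × 17.6 × 0.02415 = 113 N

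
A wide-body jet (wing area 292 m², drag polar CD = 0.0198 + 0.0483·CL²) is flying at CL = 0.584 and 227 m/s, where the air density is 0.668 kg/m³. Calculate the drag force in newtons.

CD = 0.0198 + 0.0483 × 0.584² = 0.03627
D = ½ρv²S·CD = ½ × 0.668 × 227² × 292 × 0.03627 = 1.82×10^5 N

D = 1.82×10^5 N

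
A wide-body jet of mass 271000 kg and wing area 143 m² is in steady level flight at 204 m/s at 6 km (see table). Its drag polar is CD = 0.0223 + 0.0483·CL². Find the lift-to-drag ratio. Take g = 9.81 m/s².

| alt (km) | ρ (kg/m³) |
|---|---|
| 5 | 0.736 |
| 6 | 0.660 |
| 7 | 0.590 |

At 6 km, from the table: ρ = 0.660 kg/m³.
Level flight ⇒ L = W = m·g = 271000 × 9.81 = 2.6585×10^6 N.
q = ½ρv² = ½ × 0.66 × 204² = 13730 Pa.
CL = W/(q·S) = 2.6585×10^6 / (13730 × 143) = 1.354.
CD = 0.0223 + 0.0483 × 1.354² = 0.1108.
L/D = CL/CD = 1.354 / 0.1108 = 12.2

L/D = 12.2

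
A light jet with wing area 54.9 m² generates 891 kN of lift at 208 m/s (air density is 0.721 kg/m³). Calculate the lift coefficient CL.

From L = ½ρv²S·CL, rearranging gives CL = 2L/(ρv²S).
CL = 2 × 8.91×10^5 / (0.721 × 208² × 54.9) = 1.04

CL = 1.04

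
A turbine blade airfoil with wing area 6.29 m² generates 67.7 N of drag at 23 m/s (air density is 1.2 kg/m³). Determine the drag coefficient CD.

CD = 0.0339

From D = ½ρv²S·CD, rearranging gives CD = 2D/(ρv²S).
CD = 2 × 67.7 / (1.2 × 23² × 6.29) = 0.0339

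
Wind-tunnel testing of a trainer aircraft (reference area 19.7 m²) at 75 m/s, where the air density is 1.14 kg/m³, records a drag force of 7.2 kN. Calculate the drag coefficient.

CD = 0.114

From D = ½ρv²S·CD, rearranging gives CD = 2D/(ρv²S).
CD = 2 × 7200 / (1.14 × 75² × 19.7) = 0.114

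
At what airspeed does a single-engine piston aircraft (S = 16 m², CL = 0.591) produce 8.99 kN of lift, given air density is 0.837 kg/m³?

L = ½ρv²S·CL ⇒ v = √(2L/(ρ·S·CL))
v = √(2 × 8990 / (0.837 × 16 × 0.591)) = √2272 = 47.7 m/s

v = 47.7 m/s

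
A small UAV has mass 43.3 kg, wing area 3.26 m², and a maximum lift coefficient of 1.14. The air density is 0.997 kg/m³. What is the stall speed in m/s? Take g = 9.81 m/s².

V_stall = 15.1 m/s

Weight W = mg = 43.3 × 9.81 = 424.8 N.
From L = ½ρV²S·CL,max = W: V_stall = √(2W/(ρSCL,max)) = √(2·424.8/(0.997·3.26·1.14))
V_stall = √229.3 = 15.1 m/s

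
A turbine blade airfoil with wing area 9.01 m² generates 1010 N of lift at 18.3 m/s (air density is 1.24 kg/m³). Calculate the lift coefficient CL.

CL = 0.54

From L = ½ρv²S·CL, rearranging gives CL = 2L/(ρv²S).
CL = 2 × 1010 / (1.24 × 18.3² × 9.01) = 0.54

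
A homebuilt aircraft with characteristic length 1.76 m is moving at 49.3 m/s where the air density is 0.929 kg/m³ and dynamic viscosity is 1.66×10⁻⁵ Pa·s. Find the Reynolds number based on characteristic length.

Re = 4.86×10^6

Re = ρ·v·c/μ = 0.929 × 49.3 × 1.76 / (1.66×10⁻⁵) = 4.86×10^6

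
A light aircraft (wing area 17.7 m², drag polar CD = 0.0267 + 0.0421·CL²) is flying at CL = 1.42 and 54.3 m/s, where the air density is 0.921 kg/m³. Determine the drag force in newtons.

CD = 0.0267 + 0.0421 × 1.42² = 0.1116
D = ½ρv²S·CD = ½ × 0.921 × 54.3² × 17.7 × 0.1116 = 2680 N

D = 2680 N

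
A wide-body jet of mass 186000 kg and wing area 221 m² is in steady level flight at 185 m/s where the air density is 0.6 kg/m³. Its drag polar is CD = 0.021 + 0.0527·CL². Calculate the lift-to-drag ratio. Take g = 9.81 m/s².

L/D = 14.6

Weight W = mg = 186000 × 9.81 = 1.8247×10^6 N; in level flight L = W.
q = ½ρv² = ½ × 0.6 × 185² = 10270 Pa.
Required CL = L/(qS) = 1.8247×10^6/(10270·221) = 0.8041.
CD = 0.021 + 0.0527 × 0.8041² = 0.05508.
L/D = CL/CD = 0.8041 / 0.05508 = 14.6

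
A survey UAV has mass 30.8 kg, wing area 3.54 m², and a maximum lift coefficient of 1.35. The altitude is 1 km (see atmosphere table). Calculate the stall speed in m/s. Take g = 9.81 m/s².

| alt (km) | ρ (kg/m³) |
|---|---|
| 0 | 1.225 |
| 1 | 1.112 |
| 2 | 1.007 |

At 1 km, from the table: ρ = 1.112 kg/m³.
Weight W = mg = 30.8 × 9.81 = 302.1 N.
From L = ½ρV²S·CL,max = W: V_stall = √(2W/(ρSCL,max)) = √(2·302.1/(1.112·3.54·1.35))
V_stall = √113.7 = 10.7 m/s

V_stall = 10.7 m/s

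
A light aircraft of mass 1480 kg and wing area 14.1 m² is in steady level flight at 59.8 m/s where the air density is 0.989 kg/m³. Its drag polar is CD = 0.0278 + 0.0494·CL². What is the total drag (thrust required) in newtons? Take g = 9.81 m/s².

Weight W = mg = 1480 × 9.81 = 14519 N; in level flight L = W.
q = ½ρv² = ½ × 0.989 × 59.8² = 1768 Pa.
CL = 2W/(ρv²S) = 2×14519/(0.989×59.8²×14.1) = 0.5823.
CD = 0.0278 + 0.0494 × 0.5823² = 0.04455.
D = q·S·CD = 1768 × 14.1 × 0.04455 = 1111 N

D = 1110 N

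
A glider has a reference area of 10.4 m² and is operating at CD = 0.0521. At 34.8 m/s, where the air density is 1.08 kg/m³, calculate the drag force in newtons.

D = ½ρv²S·CD = ½ × 1.08 × 34.8² × 10.4 × 0.0521 = 354 N

D = 354 N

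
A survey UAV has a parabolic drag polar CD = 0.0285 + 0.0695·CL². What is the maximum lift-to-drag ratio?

For CD = CD0 + K·CL², (L/D)max occurs at CL* = √(CD0/K) and equals 1/(2√(K·CD0)).
(L/D)max = 1/(2√(0.0695 × 0.0285)) = 1/(2 × 0.04451) = 11.2

(L/D)max = 11.2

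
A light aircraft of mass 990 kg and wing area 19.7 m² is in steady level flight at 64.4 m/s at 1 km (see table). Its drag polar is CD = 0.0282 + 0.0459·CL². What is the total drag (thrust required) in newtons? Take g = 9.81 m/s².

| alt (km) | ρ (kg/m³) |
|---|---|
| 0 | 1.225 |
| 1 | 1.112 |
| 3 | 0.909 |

At 1 km, from the table: ρ = 1.112 kg/m³.
Weight W = mg = 990 × 9.81 = 9711.9 N; in level flight L = W.
Dynamic pressure q = 0.5 × 1.112 × 64.4² = 2306 Pa.
CL = 2W/(ρv²S) = 2×9711.9/(1.112×64.4²×19.7) = 0.2138.
CD = 0.0282 + 0.0459 × 0.2138² = 0.0303.
D = q·S·CD = 2306 × 19.7 × 0.0303 = 1376 N

D = 1380 N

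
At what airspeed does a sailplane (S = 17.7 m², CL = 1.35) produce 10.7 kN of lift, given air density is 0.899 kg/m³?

L = ½ρv²S·CL ⇒ v = √(2L/(ρ·S·CL))
v = √(2 × 10700 / (0.899 × 17.7 × 1.35)) = √996.2 = 31.6 m/s

v = 31.6 m/s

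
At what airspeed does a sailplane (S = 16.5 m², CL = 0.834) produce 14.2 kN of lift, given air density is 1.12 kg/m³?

v = 42.9 m/s

L = ½ρv²S·CL ⇒ v = √(2L/(ρ·S·CL))
v = √(2 × 14200 / (1.12 × 16.5 × 0.834)) = √1843 = 42.9 m/s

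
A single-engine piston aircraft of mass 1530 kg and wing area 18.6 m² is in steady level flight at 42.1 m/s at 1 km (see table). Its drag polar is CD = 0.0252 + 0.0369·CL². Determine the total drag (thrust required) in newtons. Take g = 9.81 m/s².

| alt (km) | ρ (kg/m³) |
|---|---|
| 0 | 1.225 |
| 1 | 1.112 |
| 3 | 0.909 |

At 1 km, from the table: ρ = 1.112 kg/m³.
Weight W = mg = 1530 × 9.81 = 15009 N; in level flight L = W.
Dynamic pressure q = 0.5 × 1.112 × 42.1² = 985.5 Pa.
CL = 2W/(ρv²S) = 2×15009/(1.112×42.1²×18.6) = 0.8189.
CD = 0.0252 + 0.0369 × 0.8189² = 0.04994.
D = q·S·CD = 985.5 × 18.6 × 0.04994 = 915.4 N

D = 915 N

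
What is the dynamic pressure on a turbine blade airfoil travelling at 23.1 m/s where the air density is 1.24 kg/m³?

q = 331 Pa

q = ½ρv² = ½ × 1.24 × 23.1² = 331 Pa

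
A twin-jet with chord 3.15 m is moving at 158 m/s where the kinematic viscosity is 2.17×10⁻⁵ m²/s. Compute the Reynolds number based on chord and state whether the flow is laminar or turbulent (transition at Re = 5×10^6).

Re = v·c/ν = 158 × 3.15 / (2.17×10⁻⁵) = 2.29×10^7
Since 2.29×10^7 > 5×10^6, the flow is turbulent.

Re = 2.29×10^7 (turbulent)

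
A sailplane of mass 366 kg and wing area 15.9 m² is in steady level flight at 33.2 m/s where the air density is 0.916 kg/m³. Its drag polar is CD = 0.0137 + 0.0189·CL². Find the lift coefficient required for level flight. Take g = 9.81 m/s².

In steady level flight, lift balances weight: W = mg = 366 × 9.81 = 3590.5 N.
Dynamic pressure q = 0.5 × 0.916 × 33.2² = 504.8 Pa.
CL = 2W/(ρv²S) = 2×3590.5/(0.916×33.2²×15.9) = 0.4473.

CL = 0.447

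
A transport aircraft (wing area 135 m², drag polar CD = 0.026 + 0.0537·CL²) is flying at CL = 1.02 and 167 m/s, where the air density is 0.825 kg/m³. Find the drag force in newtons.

CD = 0.026 + 0.0537 × 1.02² = 0.08187
D = ½ρv²S·CD = ½ × 0.825 × 167² × 135 × 0.08187 = 1.27×10^5 N

D = 1.27×10^5 N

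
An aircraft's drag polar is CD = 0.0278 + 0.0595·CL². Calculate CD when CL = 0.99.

CD = 0.0278 + 0.0595 × 0.99² = 0.0278 + 0.05832 = 0.0861

CD = 0.0861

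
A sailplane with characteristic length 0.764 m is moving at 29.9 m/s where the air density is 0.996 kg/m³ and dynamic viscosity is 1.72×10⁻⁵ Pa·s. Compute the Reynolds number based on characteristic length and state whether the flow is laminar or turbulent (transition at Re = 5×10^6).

Re = ρ·v·c/μ = 0.996 × 29.9 × 0.764 / (1.72×10⁻⁵) = 1.32×10^6
Since 1.32×10^6 < 5×10^6, the flow is laminar.

Re = 1.32×10^6 (laminar)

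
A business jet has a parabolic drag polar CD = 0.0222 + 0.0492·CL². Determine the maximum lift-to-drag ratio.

For CD = CD0 + K·CL², (L/D)max occurs at CL* = √(CD0/K) and equals 1/(2√(K·CD0)).
(L/D)max = 1/(2√(0.0492 × 0.0222)) = 1/(2 × 0.03305) = 15.1

(L/D)max = 15.1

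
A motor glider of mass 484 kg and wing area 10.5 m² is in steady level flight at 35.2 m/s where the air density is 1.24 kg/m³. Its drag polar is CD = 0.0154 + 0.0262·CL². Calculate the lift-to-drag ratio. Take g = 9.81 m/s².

Level flight ⇒ L = W = m·g = 484 × 9.81 = 4748 N.
q = ½ρv² = ½ × 1.24 × 35.2² = 768.2 Pa.
CL = 2W/(ρv²S) = 2×4748/(1.24×35.2²×10.5) = 0.5886.
CD = 0.0154 + 0.0262 × 0.5886² = 0.02448.
L/D = CL/CD = 0.5886 / 0.02448 = 24

L/D = 24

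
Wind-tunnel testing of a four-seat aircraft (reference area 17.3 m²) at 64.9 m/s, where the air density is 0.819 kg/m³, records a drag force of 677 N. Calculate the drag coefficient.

From D = ½ρv²S·CD, rearranging gives CD = 2D/(ρv²S).
CD = 2 × 677 / (0.819 × 64.9² × 17.3) = 0.0227

CD = 0.0227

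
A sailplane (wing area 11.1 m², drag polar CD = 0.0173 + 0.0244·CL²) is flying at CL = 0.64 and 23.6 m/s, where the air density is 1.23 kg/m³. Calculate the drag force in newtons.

CD = 0.0173 + 0.0244 × 0.64² = 0.02729
D = ½ρv²S·CD = ½ × 1.23 × 23.6² × 11.1 × 0.02729 = 104 N

D = 104 N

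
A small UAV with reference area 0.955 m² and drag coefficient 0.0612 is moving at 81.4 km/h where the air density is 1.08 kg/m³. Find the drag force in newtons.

Convert speed: v = 81.4 km/h ÷ 3.6 = 22.61 m/s.
D = ½ρv²S·CD = ½ × 1.08 × 22.61² × 0.955 × 0.0612 = 16.1 N

D = 16.1 N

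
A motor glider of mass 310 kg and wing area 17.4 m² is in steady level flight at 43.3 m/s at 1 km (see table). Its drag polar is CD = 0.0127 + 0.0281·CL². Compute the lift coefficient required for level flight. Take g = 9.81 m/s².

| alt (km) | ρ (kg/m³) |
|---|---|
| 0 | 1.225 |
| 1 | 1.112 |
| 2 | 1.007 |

CL = 0.168

At 1 km, from the table: ρ = 1.112 kg/m³.
In steady level flight, lift balances weight: W = mg = 310 × 9.81 = 3041.1 N.
q = ½ρv² = ½ × 1.112 × 43.3² = 1042 Pa.
CL = 2W/(ρv²S) = 2×3041.1/(1.112×43.3²×17.4) = 0.1677.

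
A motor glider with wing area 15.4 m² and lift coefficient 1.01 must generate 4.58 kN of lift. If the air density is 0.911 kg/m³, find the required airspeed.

v = 25.4 m/s

L = ½ρv²S·CL ⇒ v = √(2L/(ρ·S·CL))
v = √(2 × 4580 / (0.911 × 15.4 × 1.01)) = √646.5 = 25.4 m/s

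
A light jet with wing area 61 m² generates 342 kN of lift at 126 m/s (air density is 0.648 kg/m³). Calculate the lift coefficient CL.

CL = 1.09

From L = ½ρv²S·CL, rearranging gives CL = 2L/(ρv²S).
CL = 2 × 3.42×10^5 / (0.648 × 126² × 61) = 1.09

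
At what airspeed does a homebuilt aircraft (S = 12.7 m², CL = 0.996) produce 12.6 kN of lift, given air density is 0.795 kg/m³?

v = 50.1 m/s

L = ½ρv²S·CL ⇒ v = √(2L/(ρ·S·CL))
v = √(2 × 12600 / (0.795 × 12.7 × 0.996)) = √2506 = 50.1 m/s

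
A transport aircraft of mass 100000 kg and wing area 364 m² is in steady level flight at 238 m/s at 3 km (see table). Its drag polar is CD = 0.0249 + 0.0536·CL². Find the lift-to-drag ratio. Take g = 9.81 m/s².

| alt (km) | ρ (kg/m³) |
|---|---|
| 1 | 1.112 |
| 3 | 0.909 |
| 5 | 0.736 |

L/D = 4.11

At 3 km, from the table: ρ = 0.909 kg/m³.
Weight W = mg = 100000 × 9.81 = 9.81×10^5 N; in level flight L = W.
Dynamic pressure q = 0.5 × 0.909 × 238² = 25740 Pa.
CL = W/(q·S) = 9.81×10^5 / (25740 × 364) = 0.1047.
CD = 0.0249 + 0.0536 × 0.1047² = 0.02549.
L/D = CL/CD = 0.1047 / 0.02549 = 4.11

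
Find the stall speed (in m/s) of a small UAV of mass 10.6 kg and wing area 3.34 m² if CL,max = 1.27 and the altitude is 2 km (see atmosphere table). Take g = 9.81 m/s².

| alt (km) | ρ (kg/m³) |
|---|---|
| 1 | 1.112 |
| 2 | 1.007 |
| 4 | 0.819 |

At 2 km, from the table: ρ = 1.007 kg/m³.
Weight W = mg = 10.6 × 9.81 = 104 N.
V_stall = √(2W/(ρ·S·CL,max)) = √(2 × 104 / (1.007 × 3.34 × 1.27))
V_stall = √48.69 = 6.98 m/s

V_stall = 6.98 m/s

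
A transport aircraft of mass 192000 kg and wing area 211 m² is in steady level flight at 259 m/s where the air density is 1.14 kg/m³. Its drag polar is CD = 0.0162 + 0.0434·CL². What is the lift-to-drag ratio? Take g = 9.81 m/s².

Weight W = mg = 192000 × 9.81 = 1.8835×10^6 N; in level flight L = W.
Dynamic pressure q = 0.5 × 1.14 × 259² = 38240 Pa.
Required CL = L/(qS) = 1.8835×10^6/(38240·211) = 0.2335.
CD = 0.0162 + 0.0434 × 0.2335² = 0.01857.
L/D = CL/CD = 0.2335 / 0.01857 = 12.6

L/D = 12.6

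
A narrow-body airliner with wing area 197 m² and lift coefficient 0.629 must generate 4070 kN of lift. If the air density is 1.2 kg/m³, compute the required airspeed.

L = ½ρv²S·CL ⇒ v = √(2L/(ρ·S·CL))
v = √(2 × 4.07×10^6 / (1.2 × 197 × 0.629)) = √54740 = 234 m/s

v = 234 m/s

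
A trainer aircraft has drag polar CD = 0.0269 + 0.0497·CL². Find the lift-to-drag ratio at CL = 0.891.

CD = 0.0269 + 0.0497 × 0.891² = 0.06636
L/D = CL/CD = 0.891 / 0.06636 = 13.4

L/D = 13.4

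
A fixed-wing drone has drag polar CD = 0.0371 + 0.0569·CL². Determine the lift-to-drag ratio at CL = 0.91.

L/D = 10.8

CD = 0.0371 + 0.0569 × 0.91² = 0.08422
L/D = CL/CD = 0.91 / 0.08422 = 10.8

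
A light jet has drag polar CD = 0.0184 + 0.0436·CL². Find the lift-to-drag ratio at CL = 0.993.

CD = 0.0184 + 0.0436 × 0.993² = 0.06139
L/D = CL/CD = 0.993 / 0.06139 = 16.2

L/D = 16.2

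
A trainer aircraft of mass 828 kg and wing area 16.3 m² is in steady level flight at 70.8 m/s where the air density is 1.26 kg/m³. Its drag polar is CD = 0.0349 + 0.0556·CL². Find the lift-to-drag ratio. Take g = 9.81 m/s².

L/D = 4.35

Level flight ⇒ L = W = m·g = 828 × 9.81 = 8122.7 N.
Dynamic pressure q = 0.5 × 1.26 × 70.8² = 3158 Pa.
CL = 2W/(ρv²S) = 2×8122.7/(1.26×70.8²×16.3) = 0.1578.
CD = 0.0349 + 0.0556 × 0.1578² = 0.03628.
L/D = CL/CD = 0.1578 / 0.03628 = 4.35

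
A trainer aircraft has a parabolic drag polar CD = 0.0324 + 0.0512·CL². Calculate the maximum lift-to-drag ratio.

(L/D)max = 12.3

For CD = CD0 + K·CL², (L/D)max occurs at CL* = √(CD0/K) and equals 1/(2√(K·CD0)).
(L/D)max = 1/(2√(0.0512 × 0.0324)) = 1/(2 × 0.04073) = 12.3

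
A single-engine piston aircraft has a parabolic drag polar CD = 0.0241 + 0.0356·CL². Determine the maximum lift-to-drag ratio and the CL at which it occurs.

For CD = CD0 + K·CL², (L/D)max occurs at CL* = √(CD0/K) and equals 1/(2√(K·CD0)).
(L/D)max = 1/(2√(0.0356 × 0.0241)) = 1/(2 × 0.02929) = 17.1
CL* = √(0.0241/0.0356) = 0.823

(L/D)max = 17.1, at CL = 0.823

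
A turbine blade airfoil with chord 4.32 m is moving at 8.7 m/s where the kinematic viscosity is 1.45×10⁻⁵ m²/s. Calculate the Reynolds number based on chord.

Re = 2.59×10^6

Re = v·c/ν = 8.7 × 4.32 / (1.45×10⁻⁵) = 2.59×10^6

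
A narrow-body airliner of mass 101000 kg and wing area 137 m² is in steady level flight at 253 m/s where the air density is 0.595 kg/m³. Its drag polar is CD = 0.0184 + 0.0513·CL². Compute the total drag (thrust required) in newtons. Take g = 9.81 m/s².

In steady level flight, lift balances weight: W = mg = 101000 × 9.81 = 9.9081×10^5 N.
q = ½ρv² = ½ × 0.595 × 253² = 19040 Pa.
CL = W/(q·S) = 9.9081×10^5 / (19040 × 137) = 0.3798.
CD = 0.0184 + 0.0513 × 0.3798² = 0.0258.
D = q·S·CD = 19040 × 137 × 0.0258 = 67310 N

D = 67300 N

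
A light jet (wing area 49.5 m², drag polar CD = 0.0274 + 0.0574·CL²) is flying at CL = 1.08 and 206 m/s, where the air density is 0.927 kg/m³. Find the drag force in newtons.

D = 91900 N

CD = 0.0274 + 0.0574 × 1.08² = 0.09435
D = ½ρv²S·CD = ½ × 0.927 × 206² × 49.5 × 0.09435 = 91900 N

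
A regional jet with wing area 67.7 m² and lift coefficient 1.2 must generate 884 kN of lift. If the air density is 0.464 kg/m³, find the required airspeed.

v = 217 m/s

L = ½ρv²S·CL ⇒ v = √(2L/(ρ·S·CL))
v = √(2 × 8.84×10^5 / (0.464 × 67.7 × 1.2)) = √46900 = 217 m/s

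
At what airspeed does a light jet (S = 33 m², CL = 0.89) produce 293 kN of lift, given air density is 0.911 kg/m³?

v = 148 m/s

L = ½ρv²S·CL ⇒ v = √(2L/(ρ·S·CL))
v = √(2 × 2.93×10^5 / (0.911 × 33 × 0.89)) = √21900 = 148 m/s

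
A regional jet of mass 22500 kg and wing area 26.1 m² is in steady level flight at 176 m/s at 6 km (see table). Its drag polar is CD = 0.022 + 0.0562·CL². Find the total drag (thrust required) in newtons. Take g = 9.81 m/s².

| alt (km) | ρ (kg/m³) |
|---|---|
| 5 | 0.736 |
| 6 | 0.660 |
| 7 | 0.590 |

D = 16100 N

At 6 km, from the table: ρ = 0.660 kg/m³.
Level flight ⇒ L = W = m·g = 22500 × 9.81 = 2.2072×10^5 N.
Dynamic pressure q = 0.5 × 0.66 × 176² = 10220 Pa.
CL = W/(q·S) = 2.2072×10^5 / (10220 × 26.1) = 0.8273.
CD = 0.022 + 0.0562 × 0.8273² = 0.06047.
D = q·S·CD = 10220 × 26.1 × 0.06047 = 16130 N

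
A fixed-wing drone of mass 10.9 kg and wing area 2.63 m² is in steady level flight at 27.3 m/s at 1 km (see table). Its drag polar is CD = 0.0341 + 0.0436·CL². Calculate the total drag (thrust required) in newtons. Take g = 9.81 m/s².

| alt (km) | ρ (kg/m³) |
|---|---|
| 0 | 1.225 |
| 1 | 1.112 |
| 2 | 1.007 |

At 1 km, from the table: ρ = 1.112 kg/m³.
In steady level flight, lift balances weight: W = mg = 10.9 × 9.81 = 106.93 N.
Dynamic pressure q = 0.5 × 1.112 × 27.3² = 414.4 Pa.
CL = W/(q·S) = 106.93 / (414.4 × 2.63) = 0.09812.
CD = 0.0341 + 0.0436 × 0.09812² = 0.03452.
D = q·S·CD = 414.4 × 2.63 × 0.03452 = 37.62 N

D = 37.6 N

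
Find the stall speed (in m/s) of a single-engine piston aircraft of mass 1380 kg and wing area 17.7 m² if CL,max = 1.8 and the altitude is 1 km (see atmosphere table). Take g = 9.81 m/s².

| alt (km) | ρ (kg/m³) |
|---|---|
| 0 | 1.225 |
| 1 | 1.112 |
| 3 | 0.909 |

V_stall = 27.6 m/s

At 1 km, from the table: ρ = 1.112 kg/m³.
At stall, lift equals weight: L = W = m·g = 1380 × 9.81 = 13540 N.
V_stall = √(2W/(ρ·S·CL,max)) = √(2 × 13540 / (1.112 × 17.7 × 1.8))
V_stall = √764.2 = 27.6 m/s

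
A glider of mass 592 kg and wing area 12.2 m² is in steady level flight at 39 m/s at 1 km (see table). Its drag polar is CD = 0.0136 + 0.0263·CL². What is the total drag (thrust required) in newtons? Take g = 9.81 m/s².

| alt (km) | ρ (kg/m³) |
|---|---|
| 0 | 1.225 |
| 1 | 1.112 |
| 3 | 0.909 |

D = 226 N

At 1 km, from the table: ρ = 1.112 kg/m³.
Level flight ⇒ L = W = m·g = 592 × 9.81 = 5807.5 N.
q = ½ρv² = ½ × 1.112 × 39² = 845.7 Pa.
CL = W/(q·S) = 5807.5 / (845.7 × 12.2) = 0.5629.
CD = 0.0136 + 0.0263 × 0.5629² = 0.02193.
D = q·S·CD = 845.7 × 12.2 × 0.02193 = 226.3 N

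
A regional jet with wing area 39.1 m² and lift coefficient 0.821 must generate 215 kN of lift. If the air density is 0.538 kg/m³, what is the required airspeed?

L = ½ρv²S·CL ⇒ v = √(2L/(ρ·S·CL))
v = √(2 × 2.15×10^5 / (0.538 × 39.1 × 0.821)) = √24900 = 158 m/s

v = 158 m/s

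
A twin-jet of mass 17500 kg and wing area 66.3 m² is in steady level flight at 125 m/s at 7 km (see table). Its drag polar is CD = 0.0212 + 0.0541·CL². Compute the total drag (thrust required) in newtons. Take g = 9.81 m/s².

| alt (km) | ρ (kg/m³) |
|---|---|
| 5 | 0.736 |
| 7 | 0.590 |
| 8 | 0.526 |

At 7 km, from the table: ρ = 0.590 kg/m³.
Level flight ⇒ L = W = m·g = 17500 × 9.81 = 1.7168×10^5 N.
Dynamic pressure q = 0.5 × 0.59 × 125² = 4609 Pa.
CL = 2W/(ρv²S) = 2×1.7168×10^5/(0.59×125²×66.3) = 0.5618.
CD = 0.0212 + 0.0541 × 0.5618² = 0.03827.
D = q·S·CD = 4609 × 66.3 × 0.03827 = 11700 N

D = 11700 N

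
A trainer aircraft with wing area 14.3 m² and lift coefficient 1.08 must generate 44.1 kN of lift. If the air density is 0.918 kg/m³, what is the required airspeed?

v = 78.9 m/s

L = ½ρv²S·CL ⇒ v = √(2L/(ρ·S·CL))
v = √(2 × 44100 / (0.918 × 14.3 × 1.08)) = √6221 = 78.9 m/s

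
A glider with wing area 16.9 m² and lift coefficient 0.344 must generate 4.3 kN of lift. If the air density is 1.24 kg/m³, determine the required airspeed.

v = 34.5 m/s

L = ½ρv²S·CL ⇒ v = √(2L/(ρ·S·CL))
v = √(2 × 4300 / (1.24 × 16.9 × 0.344)) = √1193 = 34.5 m/s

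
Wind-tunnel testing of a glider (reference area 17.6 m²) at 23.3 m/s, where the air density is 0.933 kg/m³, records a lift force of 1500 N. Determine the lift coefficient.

CL = 0.337

From L = ½ρv²S·CL, rearranging gives CL = 2L/(ρv²S).
CL = 2 × 1500 / (0.933 × 23.3² × 17.6) = 0.337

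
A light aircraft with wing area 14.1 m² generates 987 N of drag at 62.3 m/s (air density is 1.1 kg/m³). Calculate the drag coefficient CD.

From D = ½ρv²S·CD, rearranging gives CD = 2D/(ρv²S).
CD = 2 × 987 / (1.1 × 62.3² × 14.1) = 0.0328

CD = 0.0328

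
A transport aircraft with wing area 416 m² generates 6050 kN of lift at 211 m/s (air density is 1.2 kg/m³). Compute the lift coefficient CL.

CL = 0.544

From L = ½ρv²S·CL, rearranging gives CL = 2L/(ρv²S).
CL = 2 × 6.05×10^6 / (1.2 × 211² × 416) = 0.544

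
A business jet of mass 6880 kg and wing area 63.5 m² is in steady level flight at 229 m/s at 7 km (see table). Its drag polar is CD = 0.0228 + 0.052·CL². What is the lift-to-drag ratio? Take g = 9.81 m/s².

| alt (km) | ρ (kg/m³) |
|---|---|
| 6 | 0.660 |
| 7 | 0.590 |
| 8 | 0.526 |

L/D = 2.98

At 7 km, from the table: ρ = 0.590 kg/m³.
Level flight ⇒ L = W = m·g = 6880 × 9.81 = 67493 N.
q = ½ρv² = ½ × 0.59 × 229² = 15470 Pa.
CL = W/(q·S) = 67493 / (15470 × 63.5) = 0.06871.
CD = 0.0228 + 0.052 × 0.06871² = 0.02305.
L/D = CL/CD = 0.06871 / 0.02305 = 2.98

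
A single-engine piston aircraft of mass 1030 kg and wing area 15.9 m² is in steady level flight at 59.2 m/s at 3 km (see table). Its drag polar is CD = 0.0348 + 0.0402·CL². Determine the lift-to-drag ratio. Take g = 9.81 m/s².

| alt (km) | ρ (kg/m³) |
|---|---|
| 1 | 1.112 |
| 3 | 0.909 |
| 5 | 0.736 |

L/D = 9.68

At 3 km, from the table: ρ = 0.909 kg/m³.
In steady level flight, lift balances weight: W = mg = 1030 × 9.81 = 10104 N.
q = ½ρv² = ½ × 0.909 × 59.2² = 1593 Pa.
CL = 2W/(ρv²S) = 2×10104/(0.909×59.2²×15.9) = 0.399.
CD = 0.0348 + 0.0402 × 0.399² = 0.0412.
L/D = CL/CD = 0.399 / 0.0412 = 9.68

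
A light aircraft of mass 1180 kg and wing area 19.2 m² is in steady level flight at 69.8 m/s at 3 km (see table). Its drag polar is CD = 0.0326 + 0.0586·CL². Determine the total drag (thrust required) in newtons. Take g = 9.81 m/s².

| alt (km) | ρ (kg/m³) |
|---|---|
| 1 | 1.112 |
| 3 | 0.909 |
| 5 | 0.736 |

At 3 km, from the table: ρ = 0.909 kg/m³.
Weight W = mg = 1180 × 9.81 = 11576 N; in level flight L = W.
q = ½ρv² = ½ × 0.909 × 69.8² = 2214 Pa.
Required CL = L/(qS) = 11576/(2214·19.2) = 0.2723.
CD = 0.0326 + 0.0586 × 0.2723² = 0.03694.
D = q·S·CD = 2214 × 19.2 × 0.03694 = 1571 N

D = 1570 N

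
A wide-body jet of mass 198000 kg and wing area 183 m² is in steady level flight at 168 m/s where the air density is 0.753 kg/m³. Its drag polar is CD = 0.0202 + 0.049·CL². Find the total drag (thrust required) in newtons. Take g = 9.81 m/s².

In steady level flight, lift balances weight: W = mg = 198000 × 9.81 = 1.9424×10^6 N.
q = ½ρv² = ½ × 0.753 × 168² = 10630 Pa.
Required CL = L/(qS) = 1.9424×10^6/(10630·183) = 0.9988.
CD = 0.0202 + 0.049 × 0.9988² = 0.06909.
D = q·S·CD = 10630 × 183 × 0.06909 = 1.343×10^5 N

D = 1.34×10^5 N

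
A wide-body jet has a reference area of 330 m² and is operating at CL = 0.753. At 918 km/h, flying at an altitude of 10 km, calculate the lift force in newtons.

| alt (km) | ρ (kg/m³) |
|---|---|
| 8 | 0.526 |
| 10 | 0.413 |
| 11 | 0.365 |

At 10 km, from the table: ρ = 0.413 kg/m³.
Convert speed: v = 918 km/h ÷ 3.6 = 255 m/s.
L = ½ρv²S·CL = ½ × 0.413 × 255² × 330 × 0.753 = 3.34×10^6 N ≈ 3340 kN

L = 3.34×10^6 N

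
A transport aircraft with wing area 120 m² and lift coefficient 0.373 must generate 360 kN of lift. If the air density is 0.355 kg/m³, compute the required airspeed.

L = ½ρv²S·CL ⇒ v = √(2L/(ρ·S·CL))
v = √(2 × 3.6×10^5 / (0.355 × 120 × 0.373)) = √45310 = 213 m/s

v = 213 m/s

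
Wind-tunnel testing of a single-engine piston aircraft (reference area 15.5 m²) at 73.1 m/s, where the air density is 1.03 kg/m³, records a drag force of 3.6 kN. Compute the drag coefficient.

From D = ½ρv²S·CD, rearranging gives CD = 2D/(ρv²S).
CD = 2 × 3600 / (1.03 × 73.1² × 15.5) = 0.0844

CD = 0.0844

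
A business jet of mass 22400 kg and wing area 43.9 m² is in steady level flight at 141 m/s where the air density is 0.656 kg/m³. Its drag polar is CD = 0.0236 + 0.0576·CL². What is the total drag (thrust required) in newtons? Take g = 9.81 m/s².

D = 16500 N

Level flight ⇒ L = W = m·g = 22400 × 9.81 = 2.1974×10^5 N.
Dynamic pressure q = 0.5 × 0.656 × 141² = 6521 Pa.
CL = 2W/(ρv²S) = 2×2.1974×10^5/(0.656×141²×43.9) = 0.7676.
CD = 0.0236 + 0.0576 × 0.7676² = 0.05754.
D = q·S·CD = 6521 × 43.9 × 0.05754 = 16470 N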